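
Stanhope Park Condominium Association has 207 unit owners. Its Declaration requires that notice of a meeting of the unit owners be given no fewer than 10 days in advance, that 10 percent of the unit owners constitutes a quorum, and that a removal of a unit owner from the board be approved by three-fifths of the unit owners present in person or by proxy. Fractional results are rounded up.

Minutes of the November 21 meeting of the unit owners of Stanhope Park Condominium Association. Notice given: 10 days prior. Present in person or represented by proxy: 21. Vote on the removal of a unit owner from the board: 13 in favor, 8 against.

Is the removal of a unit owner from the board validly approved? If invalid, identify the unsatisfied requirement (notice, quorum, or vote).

Valid — all requirements satisfied.

Notice: 10 days given; 10 required. Satisfied.
Quorum: 10% of 207 = 20.70, rounded up to 21; 21 present. Satisfied.
Vote: requires three-fifths of those present (21); 3/5 of 21 = 12.60, rounded up to 13, so 13 needed; 13 in favor. Satisfied.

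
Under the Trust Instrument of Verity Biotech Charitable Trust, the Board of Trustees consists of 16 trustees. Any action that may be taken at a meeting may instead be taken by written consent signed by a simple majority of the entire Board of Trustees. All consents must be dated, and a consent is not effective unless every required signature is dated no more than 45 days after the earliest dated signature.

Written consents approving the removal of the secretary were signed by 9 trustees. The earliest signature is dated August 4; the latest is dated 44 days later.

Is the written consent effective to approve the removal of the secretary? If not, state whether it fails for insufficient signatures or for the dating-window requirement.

Signatures required: a simple majority of 16 — a majority of 16 is 9, so 9 needed; 9 signed. Sufficient.
Dating window: the latest signature is 44 days after the earliest; the limit is 45 days. Within the window.

Effective — both the signature and dating-window requirements are satisfied.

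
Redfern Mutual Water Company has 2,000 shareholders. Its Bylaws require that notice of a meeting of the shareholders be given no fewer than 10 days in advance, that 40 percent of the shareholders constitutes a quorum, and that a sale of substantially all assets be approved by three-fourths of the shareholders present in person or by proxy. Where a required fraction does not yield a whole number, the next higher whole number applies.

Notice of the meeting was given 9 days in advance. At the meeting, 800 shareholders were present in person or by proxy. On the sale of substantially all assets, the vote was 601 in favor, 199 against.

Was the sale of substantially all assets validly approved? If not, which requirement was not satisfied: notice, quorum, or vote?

Notice: 9 days given; 10 required. Not satisfied.
Quorum: 40% of 2,000 = 800; 800 present. Satisfied.
Vote: requires three-fourths of those present (800); 3/4 of 800 = 600, so 600 needed; 601 in favor. Satisfied.

Invalid — notice requirement not satisfied.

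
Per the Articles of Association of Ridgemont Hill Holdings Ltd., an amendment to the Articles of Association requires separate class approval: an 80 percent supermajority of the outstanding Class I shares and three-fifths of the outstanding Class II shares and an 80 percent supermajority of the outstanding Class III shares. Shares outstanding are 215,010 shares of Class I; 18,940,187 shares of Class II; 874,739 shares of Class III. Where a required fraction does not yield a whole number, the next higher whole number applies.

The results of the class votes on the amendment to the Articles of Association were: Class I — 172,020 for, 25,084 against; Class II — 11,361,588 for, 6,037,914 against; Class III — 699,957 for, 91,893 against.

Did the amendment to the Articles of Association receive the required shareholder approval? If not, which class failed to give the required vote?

Not approved — the Class II shares did not give the required vote.

Class I: 4/5 of 215010 = 172008; 172,008 required, 172,020 in favor — approved.
Class II: 3/5 of 18940187 = 11364112.20, rounded up to 11364113; 11,364,113 required, 11,361,588 in favor — not approved.
Class III: 4/5 of 874739 = 699791.20, rounded up to 699792; 699,792 required, 699,957 in favor — approved.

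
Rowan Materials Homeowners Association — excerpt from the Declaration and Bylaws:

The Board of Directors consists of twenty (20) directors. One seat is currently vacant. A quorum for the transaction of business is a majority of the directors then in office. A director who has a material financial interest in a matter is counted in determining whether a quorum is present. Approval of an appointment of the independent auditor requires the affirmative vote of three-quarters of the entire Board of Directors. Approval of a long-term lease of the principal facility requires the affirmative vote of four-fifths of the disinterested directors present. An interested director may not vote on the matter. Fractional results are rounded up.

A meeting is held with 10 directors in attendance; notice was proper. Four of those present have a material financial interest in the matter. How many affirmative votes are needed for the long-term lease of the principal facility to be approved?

The long-term lease of the principal facility requires four-fifths of the disinterested directors present (10 − 4 = 6).
4/5 of 6 = 4.80, rounded up to 5.

5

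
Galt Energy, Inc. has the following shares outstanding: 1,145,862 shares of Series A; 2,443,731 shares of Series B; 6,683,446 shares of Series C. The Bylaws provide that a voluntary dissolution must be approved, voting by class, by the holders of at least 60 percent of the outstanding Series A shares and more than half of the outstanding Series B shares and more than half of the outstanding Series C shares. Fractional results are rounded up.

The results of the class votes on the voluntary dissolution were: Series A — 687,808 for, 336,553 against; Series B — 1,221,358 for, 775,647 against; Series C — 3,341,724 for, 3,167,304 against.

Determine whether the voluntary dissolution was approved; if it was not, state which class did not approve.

Series A: 3/5 of 1145862 = 687517.20, rounded up to 687518; 687,518 required, 687,808 in favor — approved.
Series B: a majority of 2443731 is 1221866; 1,221,866 required, 1,221,358 in favor — not approved.
Series C: a majority of 6683446 is 3341724; 3,341,724 required, 3,341,724 in favor — approved.

Not approved — the Series B shares did not give the required vote.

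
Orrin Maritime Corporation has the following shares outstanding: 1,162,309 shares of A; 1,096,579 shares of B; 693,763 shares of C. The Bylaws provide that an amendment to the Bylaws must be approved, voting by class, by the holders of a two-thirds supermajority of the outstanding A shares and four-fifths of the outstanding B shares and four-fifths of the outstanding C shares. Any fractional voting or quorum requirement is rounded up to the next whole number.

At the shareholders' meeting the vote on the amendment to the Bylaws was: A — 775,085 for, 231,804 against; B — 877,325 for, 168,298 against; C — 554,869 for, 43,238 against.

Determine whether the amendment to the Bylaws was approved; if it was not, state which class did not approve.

Not approved — the C shares did not give the required vote.

A: 2/3 of 1162309 = 774872.67, rounded up to 774873; 774,873 required, 775,085 in favor — approved.
B: 4/5 of 1096579 = 877263.20, rounded up to 877264; 877,264 required, 877,325 in favor — approved.
C: 4/5 of 693763 = 555010.40, rounded up to 555011; 555,011 required, 554,869 in favor — not approved.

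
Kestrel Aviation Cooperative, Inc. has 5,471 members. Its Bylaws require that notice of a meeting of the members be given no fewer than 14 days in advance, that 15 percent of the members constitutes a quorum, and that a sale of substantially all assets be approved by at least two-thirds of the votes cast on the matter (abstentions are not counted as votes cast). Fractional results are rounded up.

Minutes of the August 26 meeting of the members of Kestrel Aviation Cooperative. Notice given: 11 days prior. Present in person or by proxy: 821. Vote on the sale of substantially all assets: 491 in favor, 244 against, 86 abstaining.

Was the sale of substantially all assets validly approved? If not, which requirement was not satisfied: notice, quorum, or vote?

Notice: 11 days given; 14 required. Not satisfied.
Quorum: 15% of 5,471 = 820.65, rounded up to 821; 821 present. Satisfied.
Vote: requires two-thirds of the votes cast (821 − 86 abstaining = 735); 2/3 of 735 = 490, so 490 needed; 491 in favor. Satisfied.

Invalid — notice requirement not satisfied.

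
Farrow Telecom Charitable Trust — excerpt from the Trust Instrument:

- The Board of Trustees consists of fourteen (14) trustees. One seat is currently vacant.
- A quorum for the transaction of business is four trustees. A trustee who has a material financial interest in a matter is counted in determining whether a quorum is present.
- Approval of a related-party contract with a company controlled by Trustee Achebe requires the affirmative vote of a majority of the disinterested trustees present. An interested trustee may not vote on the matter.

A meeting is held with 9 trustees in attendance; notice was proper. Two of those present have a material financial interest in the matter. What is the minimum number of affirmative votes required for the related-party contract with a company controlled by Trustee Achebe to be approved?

4

The related-party contract with a company controlled by Trustee Achebe requires a majority of the disinterested trustees present (9 − 2 = 7).
A majority of 7 is 4.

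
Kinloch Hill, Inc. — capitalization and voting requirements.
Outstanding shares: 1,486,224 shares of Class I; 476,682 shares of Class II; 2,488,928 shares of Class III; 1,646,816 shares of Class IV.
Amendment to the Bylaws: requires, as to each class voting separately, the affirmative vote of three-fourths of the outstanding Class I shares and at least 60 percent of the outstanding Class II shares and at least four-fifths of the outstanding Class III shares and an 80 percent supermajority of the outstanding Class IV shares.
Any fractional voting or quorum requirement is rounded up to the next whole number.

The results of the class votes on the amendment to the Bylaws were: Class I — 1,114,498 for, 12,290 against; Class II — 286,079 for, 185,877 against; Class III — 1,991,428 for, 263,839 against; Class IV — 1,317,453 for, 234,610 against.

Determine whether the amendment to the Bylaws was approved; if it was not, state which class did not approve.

Class I: 3/4 of 1486224 = 1114668; 1,114,668 required, 1,114,498 in favor — not approved.
Class II: 3/5 of 476682 = 286009.20, rounded up to 286010; 286,010 required, 286,079 in favor — approved.
Class III: 4/5 of 2488928 = 1991142.40, rounded up to 1991143; 1,991,143 required, 1,991,428 in favor — approved.
Class IV: 4/5 of 1646816 = 1317452.80, rounded up to 1317453; 1,317,453 required, 1,317,453 in favor — approved.

Not approved — the Class I shares did not give the required vote.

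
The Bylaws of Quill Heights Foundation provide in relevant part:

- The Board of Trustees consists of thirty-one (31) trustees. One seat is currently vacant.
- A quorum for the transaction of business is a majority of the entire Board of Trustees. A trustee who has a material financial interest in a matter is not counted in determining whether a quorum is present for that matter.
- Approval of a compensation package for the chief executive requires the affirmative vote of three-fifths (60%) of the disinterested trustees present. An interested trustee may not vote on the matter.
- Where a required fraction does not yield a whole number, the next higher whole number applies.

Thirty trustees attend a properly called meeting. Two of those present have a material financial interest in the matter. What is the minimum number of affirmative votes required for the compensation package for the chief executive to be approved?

17

The compensation package for the chief executive requires three-fifths of the disinterested trustees present (30 − 2 = 28).
3/5 of 28 = 16.80, rounded up to 17.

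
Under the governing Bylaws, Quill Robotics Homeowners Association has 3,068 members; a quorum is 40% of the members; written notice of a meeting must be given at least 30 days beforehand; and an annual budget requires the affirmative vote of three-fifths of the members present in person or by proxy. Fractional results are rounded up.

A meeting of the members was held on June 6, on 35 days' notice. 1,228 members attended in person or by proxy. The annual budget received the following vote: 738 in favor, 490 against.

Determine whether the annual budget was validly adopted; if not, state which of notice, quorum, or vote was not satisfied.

Valid — all requirements satisfied.

Notice: 35 days given; 30 required. Satisfied.
Quorum: 40% of 3,068 = 1,227.20, rounded up to 1,228; 1,228 present. Satisfied.
Vote: requires three-fifths of those present (1,228); 3/5 of 1228 = 736.80, rounded up to 737, so 737 needed; 738 in favor. Satisfied.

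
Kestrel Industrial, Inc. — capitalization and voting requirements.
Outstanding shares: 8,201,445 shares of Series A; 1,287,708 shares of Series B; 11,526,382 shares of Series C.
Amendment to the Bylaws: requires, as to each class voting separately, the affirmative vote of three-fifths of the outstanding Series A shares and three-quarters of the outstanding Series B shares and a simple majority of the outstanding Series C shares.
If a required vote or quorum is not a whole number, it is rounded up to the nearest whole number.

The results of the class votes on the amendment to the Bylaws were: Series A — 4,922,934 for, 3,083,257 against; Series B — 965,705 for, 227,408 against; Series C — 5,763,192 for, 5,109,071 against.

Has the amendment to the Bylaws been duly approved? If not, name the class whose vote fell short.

Series A: 3/5 of 8201445 = 4920867; 4,920,867 required, 4,922,934 in favor — approved.
Series B: 3/4 of 1287708 = 965781; 965,781 required, 965,705 in favor — not approved.
Series C: a majority of 11526382 is 5763192; 5,763,192 required, 5,763,192 in favor — approved.

Not approved — the Series B shares did not give the required vote.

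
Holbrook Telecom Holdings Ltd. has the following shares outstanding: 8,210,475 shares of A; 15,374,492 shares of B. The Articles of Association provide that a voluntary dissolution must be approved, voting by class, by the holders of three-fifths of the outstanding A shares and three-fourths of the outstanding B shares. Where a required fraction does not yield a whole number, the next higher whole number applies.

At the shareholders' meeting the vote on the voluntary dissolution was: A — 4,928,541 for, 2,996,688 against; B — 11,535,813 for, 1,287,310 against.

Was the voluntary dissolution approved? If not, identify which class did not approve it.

A: 3/5 of 8210475 = 4926285; 4,926,285 required, 4,928,541 in favor — approved.
B: 3/4 of 15374492 = 11530869; 11,530,869 required, 11,535,813 in favor — approved.

Approved — every class gave the required vote.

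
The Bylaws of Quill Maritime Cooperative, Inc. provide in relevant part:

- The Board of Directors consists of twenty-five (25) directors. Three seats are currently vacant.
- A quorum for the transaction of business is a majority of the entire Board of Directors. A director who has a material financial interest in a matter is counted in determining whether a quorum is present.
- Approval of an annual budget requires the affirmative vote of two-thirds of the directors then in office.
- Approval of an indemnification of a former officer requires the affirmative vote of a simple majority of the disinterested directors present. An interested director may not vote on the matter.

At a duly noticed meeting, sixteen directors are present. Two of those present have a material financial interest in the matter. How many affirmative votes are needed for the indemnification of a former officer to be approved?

8

The indemnification of a former officer requires a majority of the disinterested directors present (16 − 2 = 14).
A majority of 14 is 8.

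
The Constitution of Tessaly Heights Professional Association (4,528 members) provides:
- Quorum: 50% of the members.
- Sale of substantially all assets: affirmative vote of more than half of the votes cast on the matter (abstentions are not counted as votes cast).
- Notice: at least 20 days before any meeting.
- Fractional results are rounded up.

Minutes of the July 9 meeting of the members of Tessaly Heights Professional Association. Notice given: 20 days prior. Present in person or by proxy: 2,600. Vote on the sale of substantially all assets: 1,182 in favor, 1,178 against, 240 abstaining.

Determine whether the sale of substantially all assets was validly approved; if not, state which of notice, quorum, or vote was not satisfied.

Notice: 20 days given; 20 required. Satisfied.
Quorum: 50% of 4,528 = 2,264; 2,600 present. Satisfied.
Vote: requires a majority of the votes cast (2,600 − 240 abstaining = 2,360); a majority of 2360 is 1181, so 1,181 needed; 1,182 in favor. Satisfied.

Valid — all requirements satisfied.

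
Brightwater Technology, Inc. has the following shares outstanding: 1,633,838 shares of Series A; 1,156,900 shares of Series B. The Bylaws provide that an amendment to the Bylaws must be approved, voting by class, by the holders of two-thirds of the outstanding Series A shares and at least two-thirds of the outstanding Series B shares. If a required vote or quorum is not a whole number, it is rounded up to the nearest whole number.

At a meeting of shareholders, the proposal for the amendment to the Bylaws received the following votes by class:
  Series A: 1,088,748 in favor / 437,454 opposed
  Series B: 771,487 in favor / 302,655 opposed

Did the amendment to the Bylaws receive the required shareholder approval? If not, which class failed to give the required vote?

Series A: 2/3 of 1633838 = 1089225.33, rounded up to 1089226; 1,089,226 required, 1,088,748 in favor — not approved.
Series B: 2/3 of 1156900 = 771266.67, rounded up to 771267; 771,267 required, 771,487 in favor — approved.

Not approved — the Series A shares did not give the required vote.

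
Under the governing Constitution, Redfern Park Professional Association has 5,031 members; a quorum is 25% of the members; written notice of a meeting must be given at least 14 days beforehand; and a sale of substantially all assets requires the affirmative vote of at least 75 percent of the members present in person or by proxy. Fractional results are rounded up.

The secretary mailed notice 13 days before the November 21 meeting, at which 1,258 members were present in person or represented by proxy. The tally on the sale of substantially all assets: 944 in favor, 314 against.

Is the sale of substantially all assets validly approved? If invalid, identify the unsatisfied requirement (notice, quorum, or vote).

Invalid — notice requirement not satisfied.

Notice: 13 days given; 14 required. Not satisfied.
Quorum: 25% of 5,031 = 1,257.75, rounded up to 1,258; 1,258 present. Satisfied.
Vote: requires three-fourths of those present (1,258); 3/4 of 1258 = 943.50, rounded up to 944, so 944 needed; 944 in favor. Satisfied.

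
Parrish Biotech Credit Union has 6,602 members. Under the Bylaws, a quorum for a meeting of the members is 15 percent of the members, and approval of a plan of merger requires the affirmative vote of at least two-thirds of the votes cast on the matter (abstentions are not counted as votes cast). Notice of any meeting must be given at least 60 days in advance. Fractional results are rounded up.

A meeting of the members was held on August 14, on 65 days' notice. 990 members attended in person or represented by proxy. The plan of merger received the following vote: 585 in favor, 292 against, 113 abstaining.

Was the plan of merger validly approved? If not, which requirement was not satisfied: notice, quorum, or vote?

Invalid — quorum requirement not satisfied.

Notice: 65 days given; 60 required. Satisfied.
Quorum: 15% of 6,602 = 990.30, rounded up to 991; 990 present. Not satisfied.
Vote: requires two-thirds of the votes cast (990 − 113 abstaining = 877); 2/3 of 877 = 584.67, rounded up to 585, so 585 needed; 585 in favor. Satisfied.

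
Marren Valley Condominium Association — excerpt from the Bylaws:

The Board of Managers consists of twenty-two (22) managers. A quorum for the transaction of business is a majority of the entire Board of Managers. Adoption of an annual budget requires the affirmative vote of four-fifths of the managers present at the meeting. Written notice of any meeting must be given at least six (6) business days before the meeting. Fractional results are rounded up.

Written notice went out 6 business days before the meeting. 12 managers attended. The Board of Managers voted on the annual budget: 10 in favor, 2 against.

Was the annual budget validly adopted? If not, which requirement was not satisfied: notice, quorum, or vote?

Valid — all requirements satisfied.

Notice: 6 business days given; 6 required (6 ≥ 6). Satisfied.
Quorum: 12 present; quorum is 12. Satisfied.
Vote: the annual budget requires four-fifths of the managers present (12). 4/5 of 12 = 9.60, rounded up to 10, so 10 affirmative votes are needed; 10 voted in favor. Satisfied.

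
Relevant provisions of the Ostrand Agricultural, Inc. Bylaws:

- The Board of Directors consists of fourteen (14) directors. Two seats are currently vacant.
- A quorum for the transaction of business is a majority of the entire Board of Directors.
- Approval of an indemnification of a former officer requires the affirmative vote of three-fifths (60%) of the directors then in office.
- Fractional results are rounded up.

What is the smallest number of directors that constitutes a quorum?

A majority of 14 is 8.

8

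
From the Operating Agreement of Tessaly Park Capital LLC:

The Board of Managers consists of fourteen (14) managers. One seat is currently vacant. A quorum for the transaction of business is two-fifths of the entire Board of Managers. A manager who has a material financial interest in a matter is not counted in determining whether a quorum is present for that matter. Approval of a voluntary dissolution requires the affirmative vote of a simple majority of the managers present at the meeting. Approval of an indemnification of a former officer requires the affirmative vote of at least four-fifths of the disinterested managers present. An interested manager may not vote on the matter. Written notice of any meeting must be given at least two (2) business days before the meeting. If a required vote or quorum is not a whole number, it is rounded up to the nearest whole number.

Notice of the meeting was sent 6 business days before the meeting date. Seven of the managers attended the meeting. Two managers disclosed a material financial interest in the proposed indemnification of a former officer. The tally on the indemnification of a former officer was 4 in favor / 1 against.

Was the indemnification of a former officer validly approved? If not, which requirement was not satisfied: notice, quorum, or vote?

Invalid — quorum requirement not satisfied.

Notice: 6 business days given; 2 required (6 ≥ 2). Satisfied.
Quorum: 7 present, but the 2 interested managers do not count, leaving 5. Quorum is 6. Not satisfied.
Vote: the indemnification of a former officer requires four-fifths of the disinterested managers present (7 − 2 = 5). 4/5 of 5 = 4, so 4 affirmative votes are needed; 4 voted in favor. Satisfied. (Moot — without a quorum no business can be validly transacted.)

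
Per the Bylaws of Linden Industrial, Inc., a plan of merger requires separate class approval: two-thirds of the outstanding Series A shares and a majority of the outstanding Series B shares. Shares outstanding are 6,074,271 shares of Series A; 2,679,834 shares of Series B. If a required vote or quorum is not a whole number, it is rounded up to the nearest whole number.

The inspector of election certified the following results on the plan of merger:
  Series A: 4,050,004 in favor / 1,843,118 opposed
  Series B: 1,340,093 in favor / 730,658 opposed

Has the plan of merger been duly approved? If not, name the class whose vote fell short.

Series A: 2/3 of 6074271 = 4049514; 4,049,514 required, 4,050,004 in favor — approved.
Series B: a majority of 2679834 is 1339918; 1,339,918 required, 1,340,093 in favor — approved.

Approved — every class gave the required vote.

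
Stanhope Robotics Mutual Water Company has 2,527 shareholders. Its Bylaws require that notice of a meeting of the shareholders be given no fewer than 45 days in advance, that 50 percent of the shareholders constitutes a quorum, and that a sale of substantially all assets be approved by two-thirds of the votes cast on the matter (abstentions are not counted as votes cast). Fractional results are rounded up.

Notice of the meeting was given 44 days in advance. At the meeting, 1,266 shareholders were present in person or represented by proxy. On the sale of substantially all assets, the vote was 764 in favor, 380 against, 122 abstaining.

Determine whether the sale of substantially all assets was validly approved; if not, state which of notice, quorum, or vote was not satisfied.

Notice: 44 days given; 45 required. Not satisfied.
Quorum: 50% of 2,527 = 1,263.50, rounded up to 1,264; 1,266 present. Satisfied.
Vote: requires two-thirds of the votes cast (1,266 − 122 abstaining = 1,144); 2/3 of 1144 = 762.67, rounded up to 763, so 763 needed; 764 in favor. Satisfied.

Invalid — notice requirement not satisfied.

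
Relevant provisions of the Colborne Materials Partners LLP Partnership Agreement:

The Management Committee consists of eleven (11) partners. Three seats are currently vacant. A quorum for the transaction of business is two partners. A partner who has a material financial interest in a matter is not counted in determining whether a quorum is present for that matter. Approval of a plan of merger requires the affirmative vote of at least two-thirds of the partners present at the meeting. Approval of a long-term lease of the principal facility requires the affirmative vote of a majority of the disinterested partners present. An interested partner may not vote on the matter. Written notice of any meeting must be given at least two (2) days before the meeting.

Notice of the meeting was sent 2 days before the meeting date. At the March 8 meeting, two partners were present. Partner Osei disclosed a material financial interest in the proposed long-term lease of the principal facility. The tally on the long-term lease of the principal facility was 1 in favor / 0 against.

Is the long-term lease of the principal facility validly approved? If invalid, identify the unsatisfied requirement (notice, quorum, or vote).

Invalid — quorum requirement not satisfied.

Notice: 2 days given; 2 required (2 ≥ 2). Satisfied.
Quorum: 2 present, but the 1 interested partner does not count, leaving 1. Quorum is 2. Not satisfied.
Vote: the long-term lease of the principal facility requires a majority of the disinterested partners present (2 − 1 = 1). A majority of 1 is 1, so 1 affirmative vote is needed; 1 voted in favor. Satisfied. (Moot — without a quorum no business can be validly transacted.)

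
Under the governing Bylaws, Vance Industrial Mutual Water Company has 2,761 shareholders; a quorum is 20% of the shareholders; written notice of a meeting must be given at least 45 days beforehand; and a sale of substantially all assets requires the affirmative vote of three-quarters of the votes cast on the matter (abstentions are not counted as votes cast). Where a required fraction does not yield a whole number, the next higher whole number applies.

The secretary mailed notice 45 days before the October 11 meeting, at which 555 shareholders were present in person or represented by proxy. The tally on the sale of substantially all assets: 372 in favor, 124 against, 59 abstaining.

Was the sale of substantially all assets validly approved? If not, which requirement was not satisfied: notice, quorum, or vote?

Notice: 45 days given; 45 required. Satisfied.
Quorum: 20% of 2,761 = 552.20, rounded up to 553; 555 present. Satisfied.
Vote: requires three-fourths of the votes cast (555 − 59 abstaining = 496); 3/4 of 496 = 372, so 372 needed; 372 in favor. Satisfied.

Valid — all requirements satisfied.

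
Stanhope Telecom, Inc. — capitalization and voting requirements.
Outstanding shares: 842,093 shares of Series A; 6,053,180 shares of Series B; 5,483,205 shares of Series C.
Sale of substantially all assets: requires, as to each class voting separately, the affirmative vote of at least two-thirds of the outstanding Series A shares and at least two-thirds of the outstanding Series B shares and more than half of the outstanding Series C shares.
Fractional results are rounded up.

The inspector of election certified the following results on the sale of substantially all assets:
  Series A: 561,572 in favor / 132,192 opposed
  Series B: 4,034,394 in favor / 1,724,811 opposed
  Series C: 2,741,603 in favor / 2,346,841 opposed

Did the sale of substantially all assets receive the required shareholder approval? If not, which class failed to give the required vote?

Series A: 2/3 of 842093 = 561395.33, rounded up to 561396; 561,396 required, 561,572 in favor — approved.
Series B: 2/3 of 6053180 = 4035453.33, rounded up to 4035454; 4,035,454 required, 4,034,394 in favor — not approved.
Series C: a majority of 5483205 is 2741603; 2,741,603 required, 2,741,603 in favor — approved.

Not approved — the Series B shares did not give the required vote.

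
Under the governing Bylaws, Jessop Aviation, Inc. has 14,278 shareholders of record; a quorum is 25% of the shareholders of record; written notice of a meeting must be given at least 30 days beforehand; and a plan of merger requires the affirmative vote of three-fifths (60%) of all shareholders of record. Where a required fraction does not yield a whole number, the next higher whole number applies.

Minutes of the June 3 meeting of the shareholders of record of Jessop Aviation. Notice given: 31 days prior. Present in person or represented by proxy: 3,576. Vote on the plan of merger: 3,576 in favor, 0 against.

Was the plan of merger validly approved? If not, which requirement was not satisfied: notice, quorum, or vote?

Invalid — vote requirement not satisfied.

Notice: 31 days given; 30 required. Satisfied.
Quorum: 25% of 14,278 = 3,569.50, rounded up to 3,570; 3,576 present. Satisfied.
Vote: requires three-fifths of all shareholders of record (14,278); 3/5 of 14278 = 8566.80, rounded up to 8567, so 8,567 needed; 3,576 in favor. Not satisfied.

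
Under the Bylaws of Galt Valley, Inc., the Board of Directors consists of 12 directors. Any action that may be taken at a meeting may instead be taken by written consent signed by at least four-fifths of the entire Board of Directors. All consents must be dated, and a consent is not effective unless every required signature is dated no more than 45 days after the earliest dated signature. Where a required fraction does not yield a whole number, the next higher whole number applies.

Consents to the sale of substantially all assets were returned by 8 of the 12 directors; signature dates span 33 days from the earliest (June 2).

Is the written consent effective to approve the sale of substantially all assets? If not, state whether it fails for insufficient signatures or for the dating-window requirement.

Signatures required: at least four-fifths of 12 — 4/5 of 12 = 9.60, rounded up to 10, so 10 needed; 8 signed. Insufficient.
Dating window: the latest signature is 33 days after the earliest; the limit is 45 days. Within the window.

Not effective — insufficient signatures.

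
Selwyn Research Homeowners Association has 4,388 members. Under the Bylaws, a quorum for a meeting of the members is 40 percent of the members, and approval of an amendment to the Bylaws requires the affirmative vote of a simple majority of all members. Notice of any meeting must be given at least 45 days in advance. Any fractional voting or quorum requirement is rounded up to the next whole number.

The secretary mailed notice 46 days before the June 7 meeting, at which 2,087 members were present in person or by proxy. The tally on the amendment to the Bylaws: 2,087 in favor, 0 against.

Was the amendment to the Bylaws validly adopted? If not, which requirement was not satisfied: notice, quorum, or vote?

Invalid — vote requirement not satisfied.

Notice: 46 days given; 45 required. Satisfied.
Quorum: 40% of 4,388 = 1,755.20, rounded up to 1,756; 2,087 present. Satisfied.
Vote: requires a majority of all members (4,388); a majority of 4388 is 2195, so 2,195 needed; 2,087 in favor. Not satisfied.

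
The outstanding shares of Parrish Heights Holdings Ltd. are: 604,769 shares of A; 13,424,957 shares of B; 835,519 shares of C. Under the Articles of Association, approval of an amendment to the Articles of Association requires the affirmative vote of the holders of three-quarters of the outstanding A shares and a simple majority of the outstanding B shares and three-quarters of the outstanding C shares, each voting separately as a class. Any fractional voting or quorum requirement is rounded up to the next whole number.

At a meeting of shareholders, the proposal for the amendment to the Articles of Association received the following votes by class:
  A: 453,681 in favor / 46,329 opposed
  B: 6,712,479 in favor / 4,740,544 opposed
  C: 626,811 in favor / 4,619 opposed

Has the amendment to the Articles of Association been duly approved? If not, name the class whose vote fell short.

A: 3/4 of 604769 = 453576.75, rounded up to 453577; 453,577 required, 453,681 in favor — approved.
B: a majority of 13424957 is 6712479; 6,712,479 required, 6,712,479 in favor — approved.
C: 3/4 of 835519 = 626639.25, rounded up to 626640; 626,640 required, 626,811 in favor — approved.

Approved — every class gave the required vote.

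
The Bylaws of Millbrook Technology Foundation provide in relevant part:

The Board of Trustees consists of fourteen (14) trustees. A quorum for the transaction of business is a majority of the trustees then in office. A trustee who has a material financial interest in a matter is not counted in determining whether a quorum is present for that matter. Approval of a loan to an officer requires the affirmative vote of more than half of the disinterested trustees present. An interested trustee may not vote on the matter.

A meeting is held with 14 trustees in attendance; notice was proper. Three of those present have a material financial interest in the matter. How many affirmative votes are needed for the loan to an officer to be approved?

The loan to an officer requires a majority of the disinterested trustees present (14 − 3 = 11).
A majority of 11 is 6.

6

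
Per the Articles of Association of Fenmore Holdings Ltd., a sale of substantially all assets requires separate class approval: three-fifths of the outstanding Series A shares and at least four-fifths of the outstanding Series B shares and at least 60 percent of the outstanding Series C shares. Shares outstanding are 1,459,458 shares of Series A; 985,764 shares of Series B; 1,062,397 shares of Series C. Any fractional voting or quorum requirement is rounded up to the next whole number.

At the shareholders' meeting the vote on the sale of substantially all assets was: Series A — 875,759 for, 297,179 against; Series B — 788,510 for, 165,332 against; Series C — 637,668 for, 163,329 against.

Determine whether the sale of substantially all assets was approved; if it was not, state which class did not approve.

Not approved — the Series B shares did not give the required vote.

Series A: 3/5 of 1459458 = 875674.80, rounded up to 875675; 875,675 required, 875,759 in favor — approved.
Series B: 4/5 of 985764 = 788611.20, rounded up to 788612; 788,612 required, 788,510 in favor — not approved.
Series C: 3/5 of 1062397 = 637438.20, rounded up to 637439; 637,439 required, 637,668 in favor — approved.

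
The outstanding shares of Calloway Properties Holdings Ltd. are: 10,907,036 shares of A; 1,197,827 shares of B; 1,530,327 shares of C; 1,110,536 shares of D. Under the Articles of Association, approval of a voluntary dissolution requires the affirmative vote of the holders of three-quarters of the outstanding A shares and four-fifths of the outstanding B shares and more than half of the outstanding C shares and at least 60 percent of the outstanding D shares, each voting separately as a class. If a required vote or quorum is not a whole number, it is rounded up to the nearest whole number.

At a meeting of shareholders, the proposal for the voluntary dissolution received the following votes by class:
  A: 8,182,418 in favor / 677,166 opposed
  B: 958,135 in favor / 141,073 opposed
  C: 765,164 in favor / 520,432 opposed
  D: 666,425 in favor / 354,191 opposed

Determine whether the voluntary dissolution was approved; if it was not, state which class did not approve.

Not approved — the B shares did not give the required vote.

A: 3/4 of 10907036 = 8180277; 8,180,277 required, 8,182,418 in favor — approved.
B: 4/5 of 1197827 = 958261.60, rounded up to 958262; 958,262 required, 958,135 in favor — not approved.
C: a majority of 1530327 is 765164; 765,164 required, 765,164 in favor — approved.
D: 3/5 of 1110536 = 666321.60, rounded up to 666322; 666,322 required, 666,425 in favor — approved.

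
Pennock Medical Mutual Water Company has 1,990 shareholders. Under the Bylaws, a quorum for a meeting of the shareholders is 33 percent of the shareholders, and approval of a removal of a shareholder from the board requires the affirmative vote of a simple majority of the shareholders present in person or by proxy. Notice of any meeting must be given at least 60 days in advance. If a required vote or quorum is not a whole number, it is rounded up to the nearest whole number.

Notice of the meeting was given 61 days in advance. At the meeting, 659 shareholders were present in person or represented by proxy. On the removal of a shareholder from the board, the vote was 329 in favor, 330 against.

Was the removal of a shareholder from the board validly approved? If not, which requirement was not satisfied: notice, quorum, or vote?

Notice: 61 days given; 60 required. Satisfied.
Quorum: 33% of 1,990 = 656.70, rounded up to 657; 659 present. Satisfied.
Vote: requires a majority of those present (659); a majority of 659 is 330, so 330 needed; 329 in favor. Not satisfied.

Invalid — vote requirement not satisfied.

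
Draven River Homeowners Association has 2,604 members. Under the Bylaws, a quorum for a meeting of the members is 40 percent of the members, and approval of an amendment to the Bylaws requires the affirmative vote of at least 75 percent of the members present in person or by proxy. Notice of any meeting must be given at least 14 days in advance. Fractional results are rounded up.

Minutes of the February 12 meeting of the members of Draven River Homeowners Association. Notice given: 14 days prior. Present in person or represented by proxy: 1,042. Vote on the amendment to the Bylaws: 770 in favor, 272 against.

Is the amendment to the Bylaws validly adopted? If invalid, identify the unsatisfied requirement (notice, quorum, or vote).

Notice: 14 days given; 14 required. Satisfied.
Quorum: 40% of 2,604 = 1,041.60, rounded up to 1,042; 1,042 present. Satisfied.
Vote: requires three-fourths of those present (1,042); 3/4 of 1042 = 781.50, rounded up to 782, so 782 needed; 770 in favor. Not satisfied.

Invalid — vote requirement not satisfied.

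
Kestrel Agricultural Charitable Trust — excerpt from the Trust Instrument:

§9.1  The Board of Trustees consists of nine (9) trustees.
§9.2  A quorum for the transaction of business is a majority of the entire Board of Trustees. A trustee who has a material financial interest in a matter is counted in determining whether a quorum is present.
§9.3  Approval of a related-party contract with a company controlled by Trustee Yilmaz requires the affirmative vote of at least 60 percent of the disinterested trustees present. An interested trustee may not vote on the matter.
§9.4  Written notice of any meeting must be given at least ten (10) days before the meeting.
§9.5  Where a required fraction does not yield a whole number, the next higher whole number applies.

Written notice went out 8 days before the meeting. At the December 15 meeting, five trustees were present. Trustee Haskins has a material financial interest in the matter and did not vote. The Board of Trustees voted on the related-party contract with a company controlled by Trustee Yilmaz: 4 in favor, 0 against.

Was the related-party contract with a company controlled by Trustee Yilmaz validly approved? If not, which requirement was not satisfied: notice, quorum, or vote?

Notice: 8 days given; 10 required (8 < 10). Not satisfied.
Quorum: 5 present (interested trustees count toward quorum); quorum is 5. Satisfied.
Vote: the related-party contract with a company controlled by Trustee Yilmaz requires three-fifths of the disinterested trustees present (5 − 1 = 4). 3/5 of 4 = 2.40, rounded up to 3, so 3 affirmative votes are needed; 4 voted in favor. Satisfied.

Invalid — notice requirement not satisfied.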